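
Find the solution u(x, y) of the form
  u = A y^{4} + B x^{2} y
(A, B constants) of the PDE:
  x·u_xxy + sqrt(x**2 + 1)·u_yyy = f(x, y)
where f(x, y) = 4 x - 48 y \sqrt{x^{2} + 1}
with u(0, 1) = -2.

Answer: u(x, y) = 2 x^{2} y - 2 y^{4}

Derivation:
Substitute the ansatz u = A y^{4} + B x^{2} y into the left-hand side.
Derivatives of the ansatz:
  u_xxy = 2 B
  u_yyy = 24 A y
Term by term:
  x·u_xxy = 2 B x
  sqrt(x**2 + 1)·u_yyy = 24 A y \sqrt{x^{2} + 1}
So the left-hand side equals
  24 A y \sqrt{x^{2} + 1} + 2 B x
This must equal f(x, y) = 4 x - 48 y \sqrt{x^{2} + 1} identically.
Matching coefficients of the independent functions:
  [x]:  2 B = 4
  [y \sqrt{x^{2} + 1}]:  24 A = -48
Solving: A = -2, B = 2.
Check against the point condition:
  u(0, 1) = -2  ⟹  A = -2  ✓
Hence u(x, y) = 2 x^{2} y - 2 y^{4}.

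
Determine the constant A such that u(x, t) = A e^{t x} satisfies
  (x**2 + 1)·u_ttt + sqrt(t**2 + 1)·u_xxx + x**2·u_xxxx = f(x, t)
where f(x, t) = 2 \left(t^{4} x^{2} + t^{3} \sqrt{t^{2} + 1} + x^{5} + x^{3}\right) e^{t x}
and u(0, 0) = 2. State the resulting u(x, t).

Substitute the ansatz u = A e^{t x} into the left-hand side.
Derivatives of the ansatz:
  u_ttt = A x^{3} e^{t x}
  u_xxx = A t^{3} e^{t x}
  u_xxxx = A t^{4} e^{t x}
Term by term:
  (x**2 + 1)·u_ttt = A x^{5} e^{t x} + A x^{3} e^{t x}
  sqrt(t**2 + 1)·u_xxx = A t^{3} \sqrt{t^{2} + 1} e^{t x}
  x**2·u_xxxx = A t^{4} x^{2} e^{t x}
So the left-hand side equals
  A t^{4} x^{2} e^{t x} + A t^{3} \sqrt{t^{2} + 1} e^{t x} + A x^{5} e^{t x} + A x^{3} e^{t x}
This must equal f(x, t) identically; expanded, f = 2 t^{4} x^{2} e^{t x} + 2 t^{3} \sqrt{t^{2} + 1} e^{t x} + 2 x^{5} e^{t x} + 2 x^{3} e^{t x}.
Matching coefficients of the independent functions:
  [x^{3} e^{t x}, x^{5} e^{t x}, t^{3} \sqrt{t^{2} + 1} e^{t x}, t^{4} x^{2} e^{t x}]:  A = 2
Solving: A = 2.
Check against the point condition:
  u(0, 0) = 2  ⟹  A = 2  ✓
Hence u(x, t) = 2 e^{t x}.

Answer: u(x, t) = 2 e^{t x}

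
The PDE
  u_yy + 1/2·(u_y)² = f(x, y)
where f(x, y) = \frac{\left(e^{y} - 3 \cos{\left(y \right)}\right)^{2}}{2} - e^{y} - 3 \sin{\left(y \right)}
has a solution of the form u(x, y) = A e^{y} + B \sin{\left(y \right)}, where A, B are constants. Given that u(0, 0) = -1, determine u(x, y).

Answer: u(x, y) = - e^{y} + 3 \sin{\left(y \right)}

Derivation:
Substitute the ansatz u = A e^{y} + B \sin{\left(y \right)} into the left-hand side.
Derivatives of the ansatz:
  u_yy = A e^{y} - B \sin{\left(y \right)}
  u_y = A e^{y} + B \cos{\left(y \right)}
Term by term:
  u_yy = A e^{y} - B \sin{\left(y \right)}
  1/2·(u_y)² = \frac{A^{2} e^{2 y}}{2} + A B e^{y} \cos{\left(y \right)} + \frac{B^{2} \cos^{2}{\left(y \right)}}{2}
So the left-hand side equals
  \frac{A^{2} e^{2 y}}{2} + A B e^{y} \cos{\left(y \right)} + A e^{y} + \frac{B^{2} \cos^{2}{\left(y \right)}}{2} - B \sin{\left(y \right)}
This must equal f(x, y) identically; expanded, f = \frac{e^{2 y}}{2} - 3 e^{y} \cos{\left(y \right)} - e^{y} - 3 \sin{\left(y \right)} + \frac{9 \cos^{2}{\left(y \right)}}{2}.
Matching coefficients of the independent functions:
  [e^{y} \cos{\left(y \right)}]:  A B = -3
  [e^{y}]:  A = -1
  [e^{2 y}]:  \frac{A^{2}}{2} = \frac{1}{2}
  [\sin{\left(y \right)}]:  - B = -3
  [\cos^{2}{\left(y \right)}]:  \frac{B^{2}}{2} = \frac{9}{2}
Solving: A = -1, B = 3.
Check against the point condition:
  u(0, 0) = -1  ⟹  A = -1  ✓
Hence u(x, y) = - e^{y} + 3 \sin{\left(y \right)}.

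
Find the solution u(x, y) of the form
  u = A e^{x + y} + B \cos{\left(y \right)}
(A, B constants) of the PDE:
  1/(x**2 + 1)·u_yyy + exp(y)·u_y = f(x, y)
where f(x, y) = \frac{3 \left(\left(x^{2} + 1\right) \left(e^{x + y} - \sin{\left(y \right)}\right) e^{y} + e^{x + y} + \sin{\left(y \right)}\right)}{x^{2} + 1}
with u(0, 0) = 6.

Answer: u(x, y) = 3 e^{x + y} + 3 \cos{\left(y \right)}

Derivation:
Substitute the ansatz u = A e^{x + y} + B \cos{\left(y \right)} into the left-hand side.
Derivatives of the ansatz:
  u_yyy = A e^{x} e^{y} + B \sin{\left(y \right)}
  u_y = A e^{x} e^{y} - B \sin{\left(y \right)}
Term by term:
  1/(x**2 + 1)·u_yyy = \frac{A e^{x} e^{y}}{x^{2} + 1} + \frac{B \sin{\left(y \right)}}{x^{2} + 1}
  exp(y)·u_y = A e^{x} e^{2 y} - B e^{y} \sin{\left(y \right)}
So the left-hand side equals
  A e^{x} e^{2 y} + \frac{A e^{x} e^{y}}{x^{2} + 1} - B e^{y} \sin{\left(y \right)} + \frac{B \sin{\left(y \right)}}{x^{2} + 1}
This must equal f(x, y) identically; expanded, f = 3 e^{x} e^{2 y} - 3 e^{y} \sin{\left(y \right)} + \frac{3 e^{x} e^{y}}{x^{2} + 1} + \frac{3 \sin{\left(y \right)}}{x^{2} + 1}.
Matching coefficients of the independent functions:
  [\frac{\sin{\left(y \right)}}{x^{2} + 1}]:  B = 3
  [e^{x} e^{2 y}, \frac{e^{x} e^{y}}{x^{2} + 1}]:  A = 3
  [e^{y} \sin{\left(y \right)}]:  - B = -3
Solving: A = 3, B = 3.
Check against the point condition:
  u(0, 0) = 6  ⟹  A + B = 6  ✓
Hence u(x, y) = 3 e^{x + y} + 3 \cos{\left(y \right)}.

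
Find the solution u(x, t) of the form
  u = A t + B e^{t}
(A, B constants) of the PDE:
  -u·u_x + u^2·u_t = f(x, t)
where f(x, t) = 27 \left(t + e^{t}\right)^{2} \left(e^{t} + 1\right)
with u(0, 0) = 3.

Substitute the ansatz u = A t + B e^{t} into the left-hand side.
Derivatives of the ansatz:
  u_x = 0
  u_t = A + B e^{t}
Term by term:
  -u·u_x = 0
  u^2·u_t = A^{3} t^{2} + A^{2} B t^{2} e^{t} + 2 A^{2} B t e^{t} + 2 A B^{2} t e^{2 t} + A B^{2} e^{2 t} + B^{3} e^{3 t}
So the left-hand side equals
  A^{3} t^{2} + A^{2} B t^{2} e^{t} + 2 A^{2} B t e^{t} + 2 A B^{2} t e^{2 t} + A B^{2} e^{2 t} + B^{3} e^{3 t}
This must equal f(x, t) identically; expanded, f = 27 t^{2} e^{t} + 27 t^{2} + 54 t e^{2 t} + 54 t e^{t} + 27 e^{3 t} + 27 e^{2 t}.
Matching coefficients of the independent functions:
  [t^{2}]:  A^{3} = 27
  [t e^{t}]:  2 A^{2} B = 54
  [t e^{2 t}]:  2 A B^{2} = 54
  [t^{2} e^{t}]:  A^{2} B = 27
  [e^{2 t}]:  A B^{2} = 27
  [e^{3 t}]:  B^{3} = 27
Solving: A = 3, B = 3.
Check against the point condition:
  u(0, 0) = 3  ⟹  B = 3  ✓
Hence u(x, t) = 3 t + 3 e^{t}.

Answer: u(x, t) = 3 t + 3 e^{t}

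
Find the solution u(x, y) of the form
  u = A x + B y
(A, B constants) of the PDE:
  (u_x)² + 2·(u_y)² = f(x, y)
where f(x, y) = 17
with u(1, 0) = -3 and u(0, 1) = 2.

Substitute the ansatz u = A x + B y into the left-hand side.
Derivatives of the ansatz:
  u_x = A
  u_y = B
Term by term:
  (u_x)² = A^{2}
  2·(u_y)² = 2 B^{2}
So the left-hand side equals
  A^{2} + 2 B^{2}
This must equal f(x, y) = 17 identically.
Matching coefficients of the independent functions:
  [constant term]:  A^{2} + 2 B^{2} = 17
These equations do not fix every constant; impose the point condition(s):
  u(1, 0) = -3  ⟹  A = -3
  u(0, 1) = 2  ⟹  B = 2
Solving the combined system: A = -3, B = 2.
Hence u(x, y) = - 3 x + 2 y.

Answer: u(x, y) = - 3 x + 2 y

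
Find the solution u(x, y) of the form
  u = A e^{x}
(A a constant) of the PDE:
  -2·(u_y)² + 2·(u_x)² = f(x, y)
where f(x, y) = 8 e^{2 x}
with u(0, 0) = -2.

Answer: u(x, y) = - 2 e^{x}

Derivation:
Substitute the ansatz u = A e^{x} into the left-hand side.
Derivatives of the ansatz:
  u_y = 0
  u_x = A e^{x}
Term by term:
  -2·(u_y)² = 0
  2·(u_x)² = 2 A^{2} e^{2 x}
So the left-hand side equals
  2 A^{2} e^{2 x}
This must equal f(x, y) = 8 e^{2 x} identically.
Matching coefficients of the independent functions:
  [e^{2 x}]:  2 A^{2} = 8
These equations allow (A) = (-2) or (2).
Impose the point condition(s):
  u(0, 0) = -2  ⟹  A = -2
Only A = -2 satisfies everything.
Hence u(x, y) = - 2 e^{x}.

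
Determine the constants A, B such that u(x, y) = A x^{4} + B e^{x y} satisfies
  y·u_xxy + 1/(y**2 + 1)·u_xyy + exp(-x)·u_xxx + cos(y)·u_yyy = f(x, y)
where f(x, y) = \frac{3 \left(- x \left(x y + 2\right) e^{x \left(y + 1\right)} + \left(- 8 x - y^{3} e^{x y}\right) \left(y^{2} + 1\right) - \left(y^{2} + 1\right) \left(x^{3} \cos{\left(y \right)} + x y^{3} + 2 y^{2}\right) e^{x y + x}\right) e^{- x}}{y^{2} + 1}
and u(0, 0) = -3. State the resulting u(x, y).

Substitute the ansatz u = A x^{4} + B e^{x y} into the left-hand side.
Derivatives of the ansatz:
  u_xxy = B x y^{2} e^{x y} + 2 B y e^{x y}
  u_xyy = B x^{2} y e^{x y} + 2 B x e^{x y}
  u_xxx = 24 A x + B y^{3} e^{x y}
  u_yyy = B x^{3} e^{x y}
Term by term:
  y·u_xxy = B x y^{3} e^{x y} + 2 B y^{2} e^{x y}
  1/(y**2 + 1)·u_xyy = \frac{B x^{2} y e^{x y}}{y^{2} + 1} + \frac{2 B x e^{x y}}{y^{2} + 1}
  exp(-x)·u_xxx = 24 A x e^{- x} + B y^{3} e^{- x} e^{x y}
  cos(y)·u_yyy = B x^{3} e^{x y} \cos{\left(y \right)}
So the left-hand side equals
  24 A x e^{- x} + B x^{3} e^{x y} \cos{\left(y \right)} + \frac{B x^{2} y e^{x y}}{y^{2} + 1} + B x y^{3} e^{x y} + \frac{2 B x e^{x y}}{y^{2} + 1} + B y^{3} e^{- x} e^{x y} + 2 B y^{2} e^{x y}
This must equal f(x, y) identically; expanded, f = - 3 x^{3} e^{x y} \cos{\left(y \right)} - \frac{3 x^{2} y e^{x y}}{y^{2} + 1} - 3 x y^{3} e^{x y} - 24 x e^{- x} - \frac{6 x e^{x y}}{y^{2} + 1} - 3 y^{3} e^{- x} e^{x y} - 6 y^{2} e^{x y}.
Matching coefficients of the independent functions:
  [x e^{- x}]:  24 A = -24
  [y^{2} e^{x y}, \frac{x e^{x y}}{y^{2} + 1}]:  2 B = -6
  [x y^{3} e^{x y}, x^{3} e^{x y} \cos{\left(y \right)}, y^{3} e^{- x} e^{x y}, \frac{x^{2} y e^{x y}}{y^{2} + 1}]:  B = -3
Solving: A = -1, B = -3.
Check against the point condition:
  u(0, 0) = -3  ⟹  B = -3  ✓
Hence u(x, y) = - x^{4} - 3 e^{x y}.

Answer: u(x, y) = - x^{4} - 3 e^{x y}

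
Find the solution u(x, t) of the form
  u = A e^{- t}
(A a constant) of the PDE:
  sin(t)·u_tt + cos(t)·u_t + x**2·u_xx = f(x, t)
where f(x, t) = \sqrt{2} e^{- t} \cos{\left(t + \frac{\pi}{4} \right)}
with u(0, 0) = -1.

Answer: u(x, t) = - e^{- t}

Derivation:
Substitute the ansatz u = A e^{- t} into the left-hand side.
Derivatives of the ansatz:
  u_tt = A e^{- t}
  u_t = - A e^{- t}
  u_xx = 0
Term by term:
  sin(t)·u_tt = A e^{- t} \sin{\left(t \right)}
  cos(t)·u_t = - A e^{- t} \cos{\left(t \right)}
  x**2·u_xx = 0
So the left-hand side equals
  A e^{- t} \sin{\left(t \right)} - A e^{- t} \cos{\left(t \right)}
This must equal f(x, t) identically; expanded, f = - e^{- t} \sin{\left(t \right)} + e^{- t} \cos{\left(t \right)}.
Matching coefficients of the independent functions:
  [e^{- t} \sin{\left(t \right)}]:  A = -1
  [e^{- t} \cos{\left(t \right)}]:  - A = 1
Solving: A = -1.
Check against the point condition:
  u(0, 0) = -1  ⟹  A = -1  ✓
Hence u(x, t) = - e^{- t}.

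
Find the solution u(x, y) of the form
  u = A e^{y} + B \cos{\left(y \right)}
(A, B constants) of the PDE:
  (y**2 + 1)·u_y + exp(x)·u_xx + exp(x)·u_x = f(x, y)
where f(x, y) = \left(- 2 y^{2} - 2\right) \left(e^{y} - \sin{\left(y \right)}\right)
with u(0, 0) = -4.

Substitute the ansatz u = A e^{y} + B \cos{\left(y \right)} into the left-hand side.
Derivatives of the ansatz:
  u_y = A e^{y} - B \sin{\left(y \right)}
  u_xx = 0
  u_x = 0
Term by term:
  (y**2 + 1)·u_y = A y^{2} e^{y} + A e^{y} - B y^{2} \sin{\left(y \right)} - B \sin{\left(y \right)}
  exp(x)·u_xx = 0
  exp(x)·u_x = 0
So the left-hand side equals
  A y^{2} e^{y} + A e^{y} - B y^{2} \sin{\left(y \right)} - B \sin{\left(y \right)}
This must equal f(x, y) identically; expanded, f = - 2 y^{2} e^{y} + 2 y^{2} \sin{\left(y \right)} - 2 e^{y} + 2 \sin{\left(y \right)}.
Matching coefficients of the independent functions:
  [y^{2} e^{y}, e^{y}]:  A = -2
  [y^{2} \sin{\left(y \right)}, \sin{\left(y \right)}]:  - B = 2
Solving: A = -2, B = -2.
Check against the point condition:
  u(0, 0) = -4  ⟹  A + B = -4  ✓
Hence u(x, y) = - 2 e^{y} - 2 \cos{\left(y \right)}.

Answer: u(x, y) = - 2 e^{y} - 2 \cos{\left(y \right)}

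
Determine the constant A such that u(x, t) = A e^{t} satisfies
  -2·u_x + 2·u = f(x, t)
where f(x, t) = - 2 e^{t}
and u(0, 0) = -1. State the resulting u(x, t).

Substitute the ansatz u = A e^{t} into the left-hand side.
Derivatives of the ansatz:
  u_x = 0
Term by term:
  -2·u_x = 0
  2·u = 2 A e^{t}
So the left-hand side equals
  2 A e^{t}
This must equal f(x, t) = - 2 e^{t} identically.
Matching coefficients of the independent functions:
  [e^{t}]:  2 A = -2
Solving: A = -1.
Check against the point condition:
  u(0, 0) = -1  ⟹  A = -1  ✓
Hence u(x, t) = - e^{t}.

Answer: u(x, t) = - e^{t}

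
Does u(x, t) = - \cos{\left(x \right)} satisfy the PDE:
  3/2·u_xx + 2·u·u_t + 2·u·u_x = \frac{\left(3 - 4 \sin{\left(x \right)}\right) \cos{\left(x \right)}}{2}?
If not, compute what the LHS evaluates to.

Evaluate each term of the left-hand side for u = - \cos{\left(x \right)}.
Derivatives:
  u_xx = \cos{\left(x \right)}
  u_t = 0
  u_x = \sin{\left(x \right)}
Terms:
  3/2·u_xx = \frac{3 \cos{\left(x \right)}}{2}
  2·u·u_t = 0
  2·u·u_x = - \sin{\left(2 x \right)}
Sum: LHS = \frac{\left(3 - 4 \sin{\left(x \right)}\right) \cos{\left(x \right)}}{2}
This is exactly the given right-hand side, so u is a solution.

Answer: Yes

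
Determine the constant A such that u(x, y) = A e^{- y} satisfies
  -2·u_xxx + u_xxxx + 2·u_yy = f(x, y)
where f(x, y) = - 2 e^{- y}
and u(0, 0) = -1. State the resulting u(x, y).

Substitute the ansatz u = A e^{- y} into the left-hand side.
Derivatives of the ansatz:
  u_xxx = 0
  u_xxxx = 0
  u_yy = A e^{- y}
Term by term:
  -2·u_xxx = 0
  u_xxxx = 0
  2·u_yy = 2 A e^{- y}
So the left-hand side equals
  2 A e^{- y}
This must equal f(x, y) = - 2 e^{- y} identically.
Matching coefficients of the independent functions:
  [e^{- y}]:  2 A = -2
Solving: A = -1.
Check against the point condition:
  u(0, 0) = -1  ⟹  A = -1  ✓
Hence u(x, y) = - e^{- y}.

Answer: u(x, y) = - e^{- y}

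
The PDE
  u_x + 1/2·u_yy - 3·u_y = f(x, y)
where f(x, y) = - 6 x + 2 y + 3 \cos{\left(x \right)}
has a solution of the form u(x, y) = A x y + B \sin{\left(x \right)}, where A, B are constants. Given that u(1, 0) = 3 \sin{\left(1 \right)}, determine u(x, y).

Substitute the ansatz u = A x y + B \sin{\left(x \right)} into the left-hand side.
Derivatives of the ansatz:
  u_x = A y + B \cos{\left(x \right)}
  u_yy = 0
  u_y = A x
Term by term:
  u_x = A y + B \cos{\left(x \right)}
  1/2·u_yy = 0
  -3·u_y = - 3 A x
So the left-hand side equals
  - 3 A x + A y + B \cos{\left(x \right)}
This must equal f(x, y) = - 6 x + 2 y + 3 \cos{\left(x \right)} identically.
Matching coefficients of the independent functions:
  [x]:  - 3 A = -6
  [y]:  A = 2
  [\cos{\left(x \right)}]:  B = 3
Solving: A = 2, B = 3.
Check against the point condition:
  u(1, 0) = 3 \sin{\left(1 \right)}  ⟹  B \sin{\left(1 \right)} = 3 \sin{\left(1 \right)}  ✓
Hence u(x, y) = 2 x y + 3 \sin{\left(x \right)}.

Answer: u(x, y) = 2 x y + 3 \sin{\left(x \right)}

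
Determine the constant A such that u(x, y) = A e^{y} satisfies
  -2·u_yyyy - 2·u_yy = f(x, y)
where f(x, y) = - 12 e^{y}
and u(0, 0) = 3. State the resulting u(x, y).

Answer: u(x, y) = 3 e^{y}

Derivation:
Substitute the ansatz u = A e^{y} into the left-hand side.
Derivatives of the ansatz:
  u_yyyy = A e^{y}
  u_yy = A e^{y}
Term by term:
  -2·u_yyyy = - 2 A e^{y}
  -2·u_yy = - 2 A e^{y}
So the left-hand side equals
  - 4 A e^{y}
This must equal f(x, y) = - 12 e^{y} identically.
Matching coefficients of the independent functions:
  [e^{y}]:  - 4 A = -12
Solving: A = 3.
Check against the point condition:
  u(0, 0) = 3  ⟹  A = 3  ✓
Hence u(x, y) = 3 e^{y}.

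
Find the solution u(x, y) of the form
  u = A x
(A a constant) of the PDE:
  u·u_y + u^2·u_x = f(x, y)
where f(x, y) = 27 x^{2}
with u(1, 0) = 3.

Substitute the ansatz u = A x into the left-hand side.
Derivatives of the ansatz:
  u_y = 0
  u_x = A
Term by term:
  u·u_y = 0
  u^2·u_x = A^{3} x^{2}
So the left-hand side equals
  A^{3} x^{2}
This must equal f(x, y) = 27 x^{2} identically.
Matching coefficients of the independent functions:
  [x^{2}]:  A^{3} = 27
Solving: A = 3.
Check against the point condition:
  u(1, 0) = 3  ⟹  A = 3  ✓
Hence u(x, y) = 3 x.

Answer: u(x, y) = 3 x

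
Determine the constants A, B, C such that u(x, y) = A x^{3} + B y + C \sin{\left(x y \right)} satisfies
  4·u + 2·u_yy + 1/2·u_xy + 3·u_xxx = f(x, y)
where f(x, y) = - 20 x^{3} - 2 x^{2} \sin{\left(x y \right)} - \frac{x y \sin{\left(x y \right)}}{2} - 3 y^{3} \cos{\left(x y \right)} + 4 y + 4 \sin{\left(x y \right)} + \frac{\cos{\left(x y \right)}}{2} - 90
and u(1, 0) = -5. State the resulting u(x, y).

Substitute the ansatz u = A x^{3} + B y + C \sin{\left(x y \right)} into the left-hand side.
Derivatives of the ansatz:
  u_yy = - C x^{2} \sin{\left(x y \right)}
  u_xy = - C x y \sin{\left(x y \right)} + C \cos{\left(x y \right)}
  u_xxx = 6 A - C y^{3} \cos{\left(x y \right)}
Term by term:
  4·u = 4 A x^{3} + 4 B y + 4 C \sin{\left(x y \right)}
  2·u_yy = - 2 C x^{2} \sin{\left(x y \right)}
  1/2·u_xy = - \frac{C x y \sin{\left(x y \right)}}{2} + \frac{C \cos{\left(x y \right)}}{2}
  3·u_xxx = 18 A - 3 C y^{3} \cos{\left(x y \right)}
So the left-hand side equals
  4 A x^{3} + 18 A + 4 B y - 2 C x^{2} \sin{\left(x y \right)} - \frac{C x y \sin{\left(x y \right)}}{2} - 3 C y^{3} \cos{\left(x y \right)} + 4 C \sin{\left(x y \right)} + \frac{C \cos{\left(x y \right)}}{2}
This must equal f(x, y) = - 20 x^{3} - 2 x^{2} \sin{\left(x y \right)} - \frac{x y \sin{\left(x y \right)}}{2} - 3 y^{3} \cos{\left(x y \right)} + 4 y + 4 \sin{\left(x y \right)} + \frac{\cos{\left(x y \right)}}{2} - 90 identically.
Matching coefficients of the independent functions:
  [constant term]:  18 A = -90
  [x^{3}]:  4 A = -20
  [y]:  4 B = 4
  [x^{2} \sin{\left(x y \right)}]:  - 2 C = -2
  [y^{3} \cos{\left(x y \right)}]:  - 3 C = -3
  [x y \sin{\left(x y \right)}]:  - \frac{C}{2} = - \frac{1}{2}
  [\sin{\left(x y \right)}]:  4 C = 4
  [\cos{\left(x y \right)}]:  \frac{C}{2} = \frac{1}{2}
Solving: A = -5, B = 1, C = 1.
Check against the point condition:
  u(1, 0) = -5  ⟹  A = -5  ✓
Hence u(x, y) = - 5 x^{3} + y + \sin{\left(x y \right)}.

Answer: u(x, y) = - 5 x^{3} + y + \sin{\left(x y \right)}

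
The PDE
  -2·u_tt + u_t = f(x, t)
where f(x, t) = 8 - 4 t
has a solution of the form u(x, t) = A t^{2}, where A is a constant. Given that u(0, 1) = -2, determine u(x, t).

Answer: u(x, t) = - 2 t^{2}

Derivation:
Substitute the ansatz u = A t^{2} into the left-hand side.
Derivatives of the ansatz:
  u_tt = 2 A
  u_t = 2 A t
Term by term:
  -2·u_tt = - 4 A
  u_t = 2 A t
So the left-hand side equals
  2 A t - 4 A
This must equal f(x, t) = 8 - 4 t identically.
Matching coefficients of the independent functions:
  [constant term]:  - 4 A = 8
  [t]:  2 A = -4
Solving: A = -2.
Check against the point condition:
  u(0, 1) = -2  ⟹  A = -2  ✓
Hence u(x, t) = - 2 t^{2}.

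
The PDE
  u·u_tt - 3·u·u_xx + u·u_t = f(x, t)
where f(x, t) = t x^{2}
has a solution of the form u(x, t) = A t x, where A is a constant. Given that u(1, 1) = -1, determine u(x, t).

Substitute the ansatz u = A t x into the left-hand side.
Derivatives of the ansatz:
  u_tt = 0
  u_xx = 0
  u_t = A x
Term by term:
  u·u_tt = 0
  -3·u·u_xx = 0
  u·u_t = A^{2} t x^{2}
So the left-hand side equals
  A^{2} t x^{2}
This must equal f(x, t) = t x^{2} identically.
Matching coefficients of the independent functions:
  [t x^{2}]:  A^{2} = 1
These equations allow (A) = (-1) or (1).
Impose the point condition(s):
  u(1, 1) = -1  ⟹  A = -1
Only A = -1 satisfies everything.
Hence u(x, t) = - t x.

Answer: u(x, t) = - t x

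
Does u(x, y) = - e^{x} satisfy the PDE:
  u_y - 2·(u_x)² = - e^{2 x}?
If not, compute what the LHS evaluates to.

Answer: No, the LHS evaluates to - 2 e^{2 x}

Derivation:
Evaluate each term of the left-hand side for u = - e^{x}.
Derivatives:
  u_y = 0
  u_x = - e^{x}
Terms:
  u_y = 0
  -2·(u_x)² = - 2 e^{2 x}
Sum: LHS = - 2 e^{2 x}
Given right-hand side: - e^{2 x}. Difference LHS − RHS = - e^{2 x} ≠ 0, so u is not a solution.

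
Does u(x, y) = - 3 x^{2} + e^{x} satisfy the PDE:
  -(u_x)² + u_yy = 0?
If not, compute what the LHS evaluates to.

Evaluate each term of the left-hand side for u = - 3 x^{2} + e^{x}.
Derivatives:
  u_x = - 6 x + e^{x}
  u_yy = 0
Terms:
  -(u_x)² = - \left(6 x - e^{x}\right)^{2}
  u_yy = 0
Sum: LHS = - \left(6 x - e^{x}\right)^{2}
Given right-hand side: 0. Difference LHS − RHS = - \left(6 x - e^{x}\right)^{2} ≠ 0, so u is not a solution.

Answer: No, the LHS evaluates to - \left(6 x - e^{x}\right)^{2}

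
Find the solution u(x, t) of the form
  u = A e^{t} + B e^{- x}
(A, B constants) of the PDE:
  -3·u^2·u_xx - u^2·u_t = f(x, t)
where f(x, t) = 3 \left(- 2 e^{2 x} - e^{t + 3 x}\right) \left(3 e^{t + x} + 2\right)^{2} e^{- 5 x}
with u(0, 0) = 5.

Substitute the ansatz u = A e^{t} + B e^{- x} into the left-hand side.
Derivatives of the ansatz:
  u_xx = B e^{- x}
  u_t = A e^{t}
Term by term:
  -3·u^2·u_xx = - 3 A^{2} B e^{2 t} e^{- x} - 6 A B^{2} e^{t} e^{- 2 x} - 3 B^{3} e^{- 3 x}
  -u^2·u_t = - A^{3} e^{3 t} - 2 A^{2} B e^{2 t} e^{- x} - A B^{2} e^{t} e^{- 2 x}
So the left-hand side equals
  - A^{3} e^{3 t} - 5 A^{2} B e^{2 t} e^{- x} - 7 A B^{2} e^{t} e^{- 2 x} - 3 B^{3} e^{- 3 x}
This must equal f(x, t) identically; expanded, f = - 27 e^{3 t} - 90 e^{2 t} e^{- x} - 84 e^{t} e^{- 2 x} - 24 e^{- 3 x}.
Matching coefficients of the independent functions:
  [e^{t} e^{- 2 x}]:  - 7 A B^{2} = -84
  [e^{2 t} e^{- x}]:  - 5 A^{2} B = -90
  [e^{3 t}]:  - A^{3} = -27
  [e^{- 3 x}]:  - 3 B^{3} = -24
Solving: A = 3, B = 2.
Check against the point condition:
  u(0, 0) = 5  ⟹  A + B = 5  ✓
Hence u(x, t) = 3 e^{t} + 2 e^{- x}.

Answer: u(x, t) = 3 e^{t} + 2 e^{- x}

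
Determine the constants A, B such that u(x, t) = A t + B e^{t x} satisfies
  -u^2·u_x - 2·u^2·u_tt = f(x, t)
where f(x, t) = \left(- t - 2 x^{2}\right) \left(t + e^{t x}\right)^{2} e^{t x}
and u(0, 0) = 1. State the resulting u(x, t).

Substitute the ansatz u = A t + B e^{t x} into the left-hand side.
Derivatives of the ansatz:
  u_x = B t e^{t x}
  u_tt = B x^{2} e^{t x}
Term by term:
  -u^2·u_x = - A^{2} B t^{3} e^{t x} - 2 A B^{2} t^{2} e^{2 t x} - B^{3} t e^{3 t x}
  -2·u^2·u_tt = - 2 A^{2} B t^{2} x^{2} e^{t x} - 4 A B^{2} t x^{2} e^{2 t x} - 2 B^{3} x^{2} e^{3 t x}
So the left-hand side equals
  - A^{2} B t^{3} e^{t x} - 2 A^{2} B t^{2} x^{2} e^{t x} - 2 A B^{2} t^{2} e^{2 t x} - 4 A B^{2} t x^{2} e^{2 t x} - B^{3} t e^{3 t x} - 2 B^{3} x^{2} e^{3 t x}
This must equal f(x, t) identically; expanded, f = - t^{3} e^{t x} - 2 t^{2} x^{2} e^{t x} - 2 t^{2} e^{2 t x} - 4 t x^{2} e^{2 t x} - t e^{3 t x} - 2 x^{2} e^{3 t x}.
Matching coefficients of the independent functions:
  [t e^{3 t x}]:  - B^{3} = -1
  [t^{2} e^{2 t x}]:  - 2 A B^{2} = -2
  [t^{3} e^{t x}]:  - A^{2} B = -1
  [x^{2} e^{3 t x}]:  - 2 B^{3} = -2
  [t x^{2} e^{2 t x}]:  - 4 A B^{2} = -4
  [t^{2} x^{2} e^{t x}]:  - 2 A^{2} B = -2
Solving: A = 1, B = 1.
Check against the point condition:
  u(0, 0) = 1  ⟹  B = 1  ✓
Hence u(x, t) = t + e^{t x}.

Answer: u(x, t) = t + e^{t x}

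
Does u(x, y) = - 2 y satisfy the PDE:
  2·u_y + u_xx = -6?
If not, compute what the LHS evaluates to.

Evaluate each term of the left-hand side for u = - 2 y.
Derivatives:
  u_y = -2
  u_xx = 0
Terms:
  2·u_y = -4
  u_xx = 0
Sum: LHS = -4
Given right-hand side: -6. Difference LHS − RHS = 2 ≠ 0, so u is not a solution.

Answer: No, the LHS evaluates to -4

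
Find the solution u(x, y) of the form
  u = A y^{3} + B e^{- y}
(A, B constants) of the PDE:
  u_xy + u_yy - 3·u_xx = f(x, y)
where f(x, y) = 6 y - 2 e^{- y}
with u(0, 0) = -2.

Substitute the ansatz u = A y^{3} + B e^{- y} into the left-hand side.
Derivatives of the ansatz:
  u_xy = 0
  u_yy = 6 A y + B e^{- y}
  u_xx = 0
Term by term:
  u_xy = 0
  u_yy = 6 A y + B e^{- y}
  -3·u_xx = 0
So the left-hand side equals
  6 A y + B e^{- y}
This must equal f(x, y) = 6 y - 2 e^{- y} identically.
Matching coefficients of the independent functions:
  [y]:  6 A = 6
  [e^{- y}]:  B = -2
Solving: A = 1, B = -2.
Check against the point condition:
  u(0, 0) = -2  ⟹  B = -2  ✓
Hence u(x, y) = y^{3} - 2 e^{- y}.

Answer: u(x, y) = y^{3} - 2 e^{- y}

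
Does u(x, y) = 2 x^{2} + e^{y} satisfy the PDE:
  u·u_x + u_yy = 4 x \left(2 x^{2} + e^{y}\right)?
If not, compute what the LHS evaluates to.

Evaluate each term of the left-hand side for u = 2 x^{2} + e^{y}.
Derivatives:
  u_x = 4 x
  u_yy = e^{y}
Terms:
  u·u_x = 4 x \left(2 x^{2} + e^{y}\right)
  u_yy = e^{y}
Sum: LHS = 4 x \left(2 x^{2} + e^{y}\right) + e^{y}
Given right-hand side: 4 x \left(2 x^{2} + e^{y}\right). Difference LHS − RHS = e^{y} ≠ 0, so u is not a solution.

Answer: No, the LHS evaluates to 4 x \left(2 x^{2} + e^{y}\right) + e^{y}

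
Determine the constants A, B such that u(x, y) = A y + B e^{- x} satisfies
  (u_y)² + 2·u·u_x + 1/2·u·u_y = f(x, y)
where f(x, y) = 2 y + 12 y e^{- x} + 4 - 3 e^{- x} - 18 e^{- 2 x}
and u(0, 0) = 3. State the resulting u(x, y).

Substitute the ansatz u = A y + B e^{- x} into the left-hand side.
Derivatives of the ansatz:
  u_y = A
  u_x = - B e^{- x}
Term by term:
  (u_y)² = A^{2}
  2·u·u_x = - 2 A B y e^{- x} - 2 B^{2} e^{- 2 x}
  1/2·u·u_y = \frac{A^{2} y}{2} + \frac{A B e^{- x}}{2}
So the left-hand side equals
  \frac{A^{2} y}{2} + A^{2} - 2 A B y e^{- x} + \frac{A B e^{- x}}{2} - 2 B^{2} e^{- 2 x}
This must equal f(x, y) = 2 y + 12 y e^{- x} + 4 - 3 e^{- x} - 18 e^{- 2 x} identically.
Matching coefficients of the independent functions:
  [constant term]:  A^{2} = 4
  [y]:  \frac{A^{2}}{2} = 2
  [y e^{- x}]:  - 2 A B = 12
  [e^{- 2 x}]:  - 2 B^{2} = -18
  [e^{- x}]:  \frac{A B}{2} = -3
These equations allow (A, B) = (-2, 3) or (2, -3).
Impose the point condition(s):
  u(0, 0) = 3  ⟹  B = 3
Only A = -2, B = 3 satisfies everything.
Hence u(x, y) = - 2 y + 3 e^{- x}.

Answer: u(x, y) = - 2 y + 3 e^{- x}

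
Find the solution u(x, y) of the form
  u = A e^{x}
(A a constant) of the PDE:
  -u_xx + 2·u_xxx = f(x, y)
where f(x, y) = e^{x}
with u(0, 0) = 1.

Answer: u(x, y) = e^{x}

Derivation:
Substitute the ansatz u = A e^{x} into the left-hand side.
Derivatives of the ansatz:
  u_xx = A e^{x}
  u_xxx = A e^{x}
Term by term:
  -u_xx = - A e^{x}
  2·u_xxx = 2 A e^{x}
So the left-hand side equals
  A e^{x}
This must equal f(x, y) = e^{x} identically.
Matching coefficients of the independent functions:
  [e^{x}]:  A = 1
Solving: A = 1.
Check against the point condition:
  u(0, 0) = 1  ⟹  A = 1  ✓
Hence u(x, y) = e^{x}.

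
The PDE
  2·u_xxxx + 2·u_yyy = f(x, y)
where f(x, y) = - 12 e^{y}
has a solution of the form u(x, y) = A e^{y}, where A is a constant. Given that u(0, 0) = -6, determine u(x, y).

Substitute the ansatz u = A e^{y} into the left-hand side.
Derivatives of the ansatz:
  u_xxxx = 0
  u_yyy = A e^{y}
Term by term:
  2·u_xxxx = 0
  2·u_yyy = 2 A e^{y}
So the left-hand side equals
  2 A e^{y}
This must equal f(x, y) = - 12 e^{y} identically.
Matching coefficients of the independent functions:
  [e^{y}]:  2 A = -12
Solving: A = -6.
Check against the point condition:
  u(0, 0) = -6  ⟹  A = -6  ✓
Hence u(x, y) = - 6 e^{y}.

Answer: u(x, y) = - 6 e^{y}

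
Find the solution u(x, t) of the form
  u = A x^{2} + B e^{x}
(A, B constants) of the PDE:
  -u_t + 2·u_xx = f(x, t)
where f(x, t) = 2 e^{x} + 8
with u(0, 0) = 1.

Answer: u(x, t) = 2 x^{2} + e^{x}

Derivation:
Substitute the ansatz u = A x^{2} + B e^{x} into the left-hand side.
Derivatives of the ansatz:
  u_t = 0
  u_xx = 2 A + B e^{x}
Term by term:
  -u_t = 0
  2·u_xx = 4 A + 2 B e^{x}
So the left-hand side equals
  4 A + 2 B e^{x}
This must equal f(x, t) = 2 e^{x} + 8 identically.
Matching coefficients of the independent functions:
  [constant term]:  4 A = 8
  [e^{x}]:  2 B = 2
Solving: A = 2, B = 1.
Check against the point condition:
  u(0, 0) = 1  ⟹  B = 1  ✓
Hence u(x, t) = 2 x^{2} + e^{x}.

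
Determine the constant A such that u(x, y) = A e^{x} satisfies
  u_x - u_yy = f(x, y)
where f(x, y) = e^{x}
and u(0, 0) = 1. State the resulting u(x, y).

Substitute the ansatz u = A e^{x} into the left-hand side.
Derivatives of the ansatz:
  u_x = A e^{x}
  u_yy = 0
Term by term:
  u_x = A e^{x}
  -u_yy = 0
So the left-hand side equals
  A e^{x}
This must equal f(x, y) = e^{x} identically.
Matching coefficients of the independent functions:
  [e^{x}]:  A = 1
Solving: A = 1.
Check against the point condition:
  u(0, 0) = 1  ⟹  A = 1  ✓
Hence u(x, y) = e^{x}.

Answer: u(x, y) = e^{x}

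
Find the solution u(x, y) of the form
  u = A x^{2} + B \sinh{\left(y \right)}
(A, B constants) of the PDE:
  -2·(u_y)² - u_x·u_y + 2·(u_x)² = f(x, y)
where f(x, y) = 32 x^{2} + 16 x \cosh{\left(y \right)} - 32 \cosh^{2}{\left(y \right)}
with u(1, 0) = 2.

Answer: u(x, y) = 2 x^{2} - 4 \sinh{\left(y \right)}

Derivation:
Substitute the ansatz u = A x^{2} + B \sinh{\left(y \right)} into the left-hand side.
Derivatives of the ansatz:
  u_y = B \cosh{\left(y \right)}
  u_x = 2 A x
Term by term:
  -2·(u_y)² = - 2 B^{2} \cosh^{2}{\left(y \right)}
  -u_x·u_y = - 2 A B x \cosh{\left(y \right)}
  2·(u_x)² = 8 A^{2} x^{2}
So the left-hand side equals
  8 A^{2} x^{2} - 2 A B x \cosh{\left(y \right)} - 2 B^{2} \cosh^{2}{\left(y \right)}
This must equal f(x, y) = 32 x^{2} + 16 x \cosh{\left(y \right)} - 32 \cosh^{2}{\left(y \right)} identically.
Matching coefficients of the independent functions:
  [x^{2}]:  8 A^{2} = 32
  [x \cosh{\left(y \right)}]:  - 2 A B = 16
  [\cosh^{2}{\left(y \right)}]:  - 2 B^{2} = -32
These equations allow (A, B) = (-2, 4) or (2, -4).
Impose the point condition(s):
  u(1, 0) = 2  ⟹  A = 2
Only A = 2, B = -4 satisfies everything.
Hence u(x, y) = 2 x^{2} - 4 \sinh{\left(y \right)}.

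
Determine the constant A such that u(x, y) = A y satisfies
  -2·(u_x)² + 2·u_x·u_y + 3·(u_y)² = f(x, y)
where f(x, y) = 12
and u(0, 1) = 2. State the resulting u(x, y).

Substitute the ansatz u = A y into the left-hand side.
Derivatives of the ansatz:
  u_x = 0
  u_y = A
Term by term:
  -2·(u_x)² = 0
  2·u_x·u_y = 0
  3·(u_y)² = 3 A^{2}
So the left-hand side equals
  3 A^{2}
This must equal f(x, y) = 12 identically.
Matching coefficients of the independent functions:
  [constant term]:  3 A^{2} = 12
These equations allow (A) = (-2) or (2).
Impose the point condition(s):
  u(0, 1) = 2  ⟹  A = 2
Only A = 2 satisfies everything.
Hence u(x, y) = 2 y.

Answer: u(x, y) = 2 y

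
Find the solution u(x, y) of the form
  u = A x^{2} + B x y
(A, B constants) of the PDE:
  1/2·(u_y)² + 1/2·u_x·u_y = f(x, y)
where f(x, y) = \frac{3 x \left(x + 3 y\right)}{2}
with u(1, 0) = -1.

Answer: u(x, y) = - x^{2} + 3 x y

Derivation:
Substitute the ansatz u = A x^{2} + B x y into the left-hand side.
Derivatives of the ansatz:
  u_y = B x
  u_x = 2 A x + B y
Term by term:
  1/2·(u_y)² = \frac{B^{2} x^{2}}{2}
  1/2·u_x·u_y = A B x^{2} + \frac{B^{2} x y}{2}
So the left-hand side equals
  A B x^{2} + \frac{B^{2} x^{2}}{2} + \frac{B^{2} x y}{2}
This must equal f(x, y) identically; expanded, f = \frac{3 x^{2}}{2} + \frac{9 x y}{2}.
Matching coefficients of the independent functions:
  [x^{2}]:  A B + \frac{B^{2}}{2} = \frac{3}{2}
  [x y]:  \frac{B^{2}}{2} = \frac{9}{2}
These equations allow (A, B) = (-1, 3) or (1, -3).
Impose the point condition(s):
  u(1, 0) = -1  ⟹  A = -1
Only A = -1, B = 3 satisfies everything.
Hence u(x, y) = - x^{2} + 3 x y.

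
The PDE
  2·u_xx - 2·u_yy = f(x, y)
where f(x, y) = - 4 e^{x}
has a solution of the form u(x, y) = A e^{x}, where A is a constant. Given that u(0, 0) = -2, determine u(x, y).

Substitute the ansatz u = A e^{x} into the left-hand side.
Derivatives of the ansatz:
  u_xx = A e^{x}
  u_yy = 0
Term by term:
  2·u_xx = 2 A e^{x}
  -2·u_yy = 0
So the left-hand side equals
  2 A e^{x}
This must equal f(x, y) = - 4 e^{x} identically.
Matching coefficients of the independent functions:
  [e^{x}]:  2 A = -4
Solving: A = -2.
Check against the point condition:
  u(0, 0) = -2  ⟹  A = -2  ✓
Hence u(x, y) = - 2 e^{x}.

Answer: u(x, y) = - 2 e^{x}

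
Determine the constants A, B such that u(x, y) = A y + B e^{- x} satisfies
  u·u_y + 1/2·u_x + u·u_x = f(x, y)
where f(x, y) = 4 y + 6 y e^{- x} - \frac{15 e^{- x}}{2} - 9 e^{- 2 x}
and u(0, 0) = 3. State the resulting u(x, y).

Substitute the ansatz u = A y + B e^{- x} into the left-hand side.
Derivatives of the ansatz:
  u_y = A
  u_x = - B e^{- x}
Term by term:
  u·u_y = A^{2} y + A B e^{- x}
  1/2·u_x = - \frac{B e^{- x}}{2}
  u·u_x = - A B y e^{- x} - B^{2} e^{- 2 x}
So the left-hand side equals
  A^{2} y - A B y e^{- x} + A B e^{- x} - B^{2} e^{- 2 x} - \frac{B e^{- x}}{2}
This must equal f(x, y) = 4 y + 6 y e^{- x} - \frac{15 e^{- x}}{2} - 9 e^{- 2 x} identically.
Matching coefficients of the independent functions:
  [y]:  A^{2} = 4
  [y e^{- x}]:  - A B = 6
  [e^{- 2 x}]:  - B^{2} = -9
  [e^{- x}]:  A B - \frac{B}{2} = - \frac{15}{2}
Solving: A = -2, B = 3.
Check against the point condition:
  u(0, 0) = 3  ⟹  B = 3  ✓
Hence u(x, y) = - 2 y + 3 e^{- x}.

Answer: u(x, y) = - 2 y + 3 e^{- x}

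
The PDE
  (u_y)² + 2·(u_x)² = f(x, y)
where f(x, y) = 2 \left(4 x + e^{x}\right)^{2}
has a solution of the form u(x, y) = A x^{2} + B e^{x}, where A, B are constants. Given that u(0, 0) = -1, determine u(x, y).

Substitute the ansatz u = A x^{2} + B e^{x} into the left-hand side.
Derivatives of the ansatz:
  u_y = 0
  u_x = 2 A x + B e^{x}
Term by term:
  (u_y)² = 0
  2·(u_x)² = 8 A^{2} x^{2} + 8 A B x e^{x} + 2 B^{2} e^{2 x}
So the left-hand side equals
  8 A^{2} x^{2} + 8 A B x e^{x} + 2 B^{2} e^{2 x}
This must equal f(x, y) identically; expanded, f = 32 x^{2} + 16 x e^{x} + 2 e^{2 x}.
Matching coefficients of the independent functions:
  [x^{2}]:  8 A^{2} = 32
  [x e^{x}]:  8 A B = 16
  [e^{2 x}]:  2 B^{2} = 2
These equations allow (A, B) = (-2, -1) or (2, 1).
Impose the point condition(s):
  u(0, 0) = -1  ⟹  B = -1
Only A = -2, B = -1 satisfies everything.
Hence u(x, y) = - 2 x^{2} - e^{x}.

Answer: u(x, y) = - 2 x^{2} - e^{x}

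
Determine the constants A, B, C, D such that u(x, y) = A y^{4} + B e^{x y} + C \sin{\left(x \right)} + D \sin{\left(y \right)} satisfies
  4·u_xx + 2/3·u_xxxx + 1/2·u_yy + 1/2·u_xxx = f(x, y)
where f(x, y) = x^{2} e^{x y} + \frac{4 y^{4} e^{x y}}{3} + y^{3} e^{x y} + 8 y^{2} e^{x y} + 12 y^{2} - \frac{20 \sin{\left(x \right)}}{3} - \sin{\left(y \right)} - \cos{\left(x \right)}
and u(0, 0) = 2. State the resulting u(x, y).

Substitute the ansatz u = A y^{4} + B e^{x y} + C \sin{\left(x \right)} + D \sin{\left(y \right)} into the left-hand side.
Derivatives of the ansatz:
  u_xx = B y^{2} e^{x y} - C \sin{\left(x \right)}
  u_xxxx = B y^{4} e^{x y} + C \sin{\left(x \right)}
  u_yy = 12 A y^{2} + B x^{2} e^{x y} - D \sin{\left(y \right)}
  u_xxx = B y^{3} e^{x y} - C \cos{\left(x \right)}
Term by term:
  4·u_xx = 4 B y^{2} e^{x y} - 4 C \sin{\left(x \right)}
  2/3·u_xxxx = \frac{2 B y^{4} e^{x y}}{3} + \frac{2 C \sin{\left(x \right)}}{3}
  1/2·u_yy = 6 A y^{2} + \frac{B x^{2} e^{x y}}{2} - \frac{D \sin{\left(y \right)}}{2}
  1/2·u_xxx = \frac{B y^{3} e^{x y}}{2} - \frac{C \cos{\left(x \right)}}{2}
So the left-hand side equals
  6 A y^{2} + \frac{B x^{2} e^{x y}}{2} + \frac{2 B y^{4} e^{x y}}{3} + \frac{B y^{3} e^{x y}}{2} + 4 B y^{2} e^{x y} - \frac{10 C \sin{\left(x \right)}}{3} - \frac{C \cos{\left(x \right)}}{2} - \frac{D \sin{\left(y \right)}}{2}
This must equal f(x, y) = x^{2} e^{x y} + \frac{4 y^{4} e^{x y}}{3} + y^{3} e^{x y} + 8 y^{2} e^{x y} + 12 y^{2} - \frac{20 \sin{\left(x \right)}}{3} - \sin{\left(y \right)} - \cos{\left(x \right)} identically.
Matching coefficients of the independent functions:
  [y^{2}]:  6 A = 12
  [x^{2} e^{x y}, y^{3} e^{x y}]:  \frac{B}{2} = 1
  [y^{2} e^{x y}]:  4 B = 8
  [y^{4} e^{x y}]:  \frac{2 B}{3} = \frac{4}{3}
  [\sin{\left(x \right)}]:  - \frac{10 C}{3} = - \frac{20}{3}
  [\sin{\left(y \right)}]:  - \frac{D}{2} = -1
  [\cos{\left(x \right)}]:  - \frac{C}{2} = -1
Solving: A = 2, B = 2, C = 2, D = 2.
Check against the point condition:
  u(0, 0) = 2  ⟹  B = 2  ✓
Hence u(x, y) = 2 y^{4} + 2 e^{x y} + 2 \sin{\left(x \right)} + 2 \sin{\left(y \right)}.

Answer: u(x, y) = 2 y^{4} + 2 e^{x y} + 2 \sin{\left(x \right)} + 2 \sin{\left(y \right)}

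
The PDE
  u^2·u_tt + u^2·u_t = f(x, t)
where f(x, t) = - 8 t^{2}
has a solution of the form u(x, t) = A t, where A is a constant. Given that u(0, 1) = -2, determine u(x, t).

Substitute the ansatz u = A t into the left-hand side.
Derivatives of the ansatz:
  u_tt = 0
  u_t = A
Term by term:
  u^2·u_tt = 0
  u^2·u_t = A^{3} t^{2}
So the left-hand side equals
  A^{3} t^{2}
This must equal f(x, t) = - 8 t^{2} identically.
Matching coefficients of the independent functions:
  [t^{2}]:  A^{3} = -8
Solving: A = -2.
Check against the point condition:
  u(0, 1) = -2  ⟹  A = -2  ✓
Hence u(x, t) = - 2 t.

Answer: u(x, t) = - 2 t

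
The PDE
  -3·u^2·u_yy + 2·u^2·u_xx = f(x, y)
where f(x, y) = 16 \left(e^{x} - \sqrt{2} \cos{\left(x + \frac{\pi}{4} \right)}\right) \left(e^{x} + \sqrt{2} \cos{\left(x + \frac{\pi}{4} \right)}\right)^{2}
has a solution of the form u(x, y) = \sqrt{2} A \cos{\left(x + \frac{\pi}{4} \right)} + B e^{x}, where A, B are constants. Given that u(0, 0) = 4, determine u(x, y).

Substitute the ansatz u = \sqrt{2} A \cos{\left(x + \frac{\pi}{4} \right)} + B e^{x} into the left-hand side.
Derivatives of the ansatz:
  u_yy = 0
  u_xx = - \sqrt{2} A \cos{\left(x + \frac{\pi}{4} \right)} + B e^{x}
Term by term:
  -3·u^2·u_yy = 0
  2·u^2·u_xx = - 4 \sqrt{2} A^{3} \cos^{3}{\left(x + \frac{\pi}{4} \right)} - 4 A^{2} B e^{x} \cos^{2}{\left(x + \frac{\pi}{4} \right)} + 2 \sqrt{2} A B^{2} e^{2 x} \cos{\left(x + \frac{\pi}{4} \right)} + 2 B^{3} e^{3 x}
So the left-hand side equals
  - 4 \sqrt{2} A^{3} \cos^{3}{\left(x + \frac{\pi}{4} \right)} - 4 A^{2} B e^{x} \cos^{2}{\left(x + \frac{\pi}{4} \right)} + 2 \sqrt{2} A B^{2} e^{2 x} \cos{\left(x + \frac{\pi}{4} \right)} + 2 B^{3} e^{3 x}
This must equal f(x, y) identically; expanded, f = 16 e^{3 x} + 16 \sqrt{2} e^{2 x} \cos{\left(x + \frac{\pi}{4} \right)} - 32 e^{x} \cos^{2}{\left(x + \frac{\pi}{4} \right)} - 32 \sqrt{2} \cos^{3}{\left(x + \frac{\pi}{4} \right)}.
Matching coefficients of the independent functions:
  [\sqrt{2} \cos^{3}{\left(x + \frac{\pi}{4} \right)}]:  - 4 A^{3} = -32
  [e^{x} \cos^{2}{\left(x + \frac{\pi}{4} \right)}]:  - 4 A^{2} B = -32
  [\sqrt{2} e^{2 x} \cos{\left(x + \frac{\pi}{4} \right)}]:  2 A B^{2} = 16
  [e^{3 x}]:  2 B^{3} = 16
Solving: A = 2, B = 2.
Check against the point condition:
  u(0, 0) = 4  ⟹  A + B = 4  ✓
Hence u(x, y) = 2 e^{x} + 2 \sqrt{2} \cos{\left(x + \frac{\pi}{4} \right)}.

Answer: u(x, y) = 2 e^{x} + 2 \sqrt{2} \cos{\left(x + \frac{\pi}{4} \right)}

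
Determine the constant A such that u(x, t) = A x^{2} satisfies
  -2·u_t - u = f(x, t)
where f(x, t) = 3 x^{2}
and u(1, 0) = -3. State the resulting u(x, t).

Substitute the ansatz u = A x^{2} into the left-hand side.
Derivatives of the ansatz:
  u_t = 0
Term by term:
  -2·u_t = 0
  -u = - A x^{2}
So the left-hand side equals
  - A x^{2}
This must equal f(x, t) = 3 x^{2} identically.
Matching coefficients of the independent functions:
  [x^{2}]:  - A = 3
Solving: A = -3.
Check against the point condition:
  u(1, 0) = -3  ⟹  A = -3  ✓
Hence u(x, t) = - 3 x^{2}.

Answer: u(x, t) = - 3 x^{2}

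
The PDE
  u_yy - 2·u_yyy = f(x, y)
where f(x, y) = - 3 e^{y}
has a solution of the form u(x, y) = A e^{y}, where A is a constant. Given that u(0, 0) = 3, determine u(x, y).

Substitute the ansatz u = A e^{y} into the left-hand side.
Derivatives of the ansatz:
  u_yy = A e^{y}
  u_yyy = A e^{y}
Term by term:
  u_yy = A e^{y}
  -2·u_yyy = - 2 A e^{y}
So the left-hand side equals
  - A e^{y}
This must equal f(x, y) = - 3 e^{y} identically.
Matching coefficients of the independent functions:
  [e^{y}]:  - A = -3
Solving: A = 3.
Check against the point condition:
  u(0, 0) = 3  ⟹  A = 3  ✓
Hence u(x, y) = 3 e^{y}.

Answer: u(x, y) = 3 e^{y}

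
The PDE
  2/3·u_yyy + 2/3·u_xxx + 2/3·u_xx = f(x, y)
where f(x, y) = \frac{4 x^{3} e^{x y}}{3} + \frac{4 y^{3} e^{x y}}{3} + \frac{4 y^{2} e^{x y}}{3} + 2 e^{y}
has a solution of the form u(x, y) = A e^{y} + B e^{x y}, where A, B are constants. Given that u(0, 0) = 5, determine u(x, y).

Substitute the ansatz u = A e^{y} + B e^{x y} into the left-hand side.
Derivatives of the ansatz:
  u_yyy = A e^{y} + B x^{3} e^{x y}
  u_xxx = B y^{3} e^{x y}
  u_xx = B y^{2} e^{x y}
Term by term:
  2/3·u_yyy = \frac{2 A e^{y}}{3} + \frac{2 B x^{3} e^{x y}}{3}
  2/3·u_xxx = \frac{2 B y^{3} e^{x y}}{3}
  2/3·u_xx = \frac{2 B y^{2} e^{x y}}{3}
So the left-hand side equals
  \frac{2 A e^{y}}{3} + \frac{2 B x^{3} e^{x y}}{3} + \frac{2 B y^{3} e^{x y}}{3} + \frac{2 B y^{2} e^{x y}}{3}
This must equal f(x, y) = \frac{4 x^{3} e^{x y}}{3} + \frac{4 y^{3} e^{x y}}{3} + \frac{4 y^{2} e^{x y}}{3} + 2 e^{y} identically.
Matching coefficients of the independent functions:
  [x^{3} e^{x y}, y^{2} e^{x y}, y^{3} e^{x y}]:  \frac{2 B}{3} = \frac{4}{3}
  [e^{y}]:  \frac{2 A}{3} = 2
Solving: A = 3, B = 2.
Check against the point condition:
  u(0, 0) = 5  ⟹  A + B = 5  ✓
Hence u(x, y) = 3 e^{y} + 2 e^{x y}.

Answer: u(x, y) = 3 e^{y} + 2 e^{x y}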